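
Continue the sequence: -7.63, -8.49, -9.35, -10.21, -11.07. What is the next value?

Differences: -8.49 - -7.63 = -0.86
This is an arithmetic sequence with common difference d = -0.86.
Next term = -11.07 + -0.86 = -11.93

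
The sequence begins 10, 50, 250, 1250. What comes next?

Ratios: 50 / 10 = 5.0
This is a geometric sequence with common ratio r = 5.
Next term = 1250 * 5 = 6250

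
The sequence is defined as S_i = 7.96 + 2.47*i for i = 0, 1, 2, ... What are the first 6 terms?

This is an arithmetic sequence.
i=0: S_0 = 7.96 + 2.47*0 = 7.96
i=1: S_1 = 7.96 + 2.47*1 = 10.43
i=2: S_2 = 7.96 + 2.47*2 = 12.9
i=3: S_3 = 7.96 + 2.47*3 = 15.37
i=4: S_4 = 7.96 + 2.47*4 = 17.84
i=5: S_5 = 7.96 + 2.47*5 = 20.31
The first 6 terms are: [7.96, 10.43, 12.9, 15.37, 17.84, 20.31]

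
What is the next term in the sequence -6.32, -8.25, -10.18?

Differences: -8.25 - -6.32 = -1.93
This is an arithmetic sequence with common difference d = -1.93.
Next term = -10.18 + -1.93 = -12.11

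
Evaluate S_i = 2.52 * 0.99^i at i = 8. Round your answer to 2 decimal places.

S_8 = 2.52 * 0.99^8 ≈ 2.52 * 0.9227 ≈ 2.33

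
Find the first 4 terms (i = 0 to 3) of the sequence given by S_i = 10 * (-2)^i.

This is a geometric sequence.
i=0: S_0 = 10 * (-2)^0 = 10
i=1: S_1 = 10 * (-2)^1 = -20
i=2: S_2 = 10 * (-2)^2 = 40
i=3: S_3 = 10 * (-2)^3 = -80
The first 4 terms are: [10, -20, 40, -80]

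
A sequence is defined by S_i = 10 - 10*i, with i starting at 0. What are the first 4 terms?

This is an arithmetic sequence.
i=0: S_0 = 10 + -10*0 = 10
i=1: S_1 = 10 + -10*1 = 0
i=2: S_2 = 10 + -10*2 = -10
i=3: S_3 = 10 + -10*3 = -20
The first 4 terms are: [10, 0, -10, -20]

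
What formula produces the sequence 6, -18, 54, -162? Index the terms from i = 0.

Check ratios: -18 / 6 = -3.0
Common ratio r = -3.
First term a = 6.
Formula: S_i = 6 * (-3)^i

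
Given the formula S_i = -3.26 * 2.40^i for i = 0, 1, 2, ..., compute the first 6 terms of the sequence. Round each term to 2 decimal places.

This is a geometric sequence.
i=0: S_0 = -3.26 * 2.4^0 = -3.26
i=1: S_1 = -3.26 * 2.4^1 ≈ -7.82
i=2: S_2 = -3.26 * 2.4^2 ≈ -18.78
i=3: S_3 = -3.26 * 2.4^3 ≈ -45.07
i=4: S_4 = -3.26 * 2.4^4 ≈ -108.16
i=5: S_5 = -3.26 * 2.4^5 ≈ -259.58
The first 6 terms are: [-3.26, -7.82, -18.78, -45.07, -108.16, -259.58]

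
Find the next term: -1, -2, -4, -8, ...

Ratios: -2 / -1 = 2.0
This is a geometric sequence with common ratio r = 2.
Next term = -8 * 2 = -16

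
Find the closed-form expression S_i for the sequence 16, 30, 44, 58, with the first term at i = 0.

Check differences: 30 - 16 = 14
44 - 30 = 14
Common difference d = 14.
First term a = 16.
Formula: S_i = 16 + 14*i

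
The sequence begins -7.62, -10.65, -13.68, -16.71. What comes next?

Differences: -10.65 - -7.62 = -3.03
This is an arithmetic sequence with common difference d = -3.03.
Next term = -16.71 + -3.03 = -19.74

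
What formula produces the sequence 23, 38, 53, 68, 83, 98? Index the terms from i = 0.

Check differences: 38 - 23 = 15
53 - 38 = 15
Common difference d = 15.
First term a = 23.
Formula: S_i = 23 + 15*i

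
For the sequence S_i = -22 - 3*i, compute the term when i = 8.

S_8 = -22 + -3*8 = -22 + -24 = -46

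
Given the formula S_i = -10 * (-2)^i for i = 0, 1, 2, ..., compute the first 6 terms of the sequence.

This is a geometric sequence.
i=0: S_0 = -10 * (-2)^0 = -10
i=1: S_1 = -10 * (-2)^1 = 20
i=2: S_2 = -10 * (-2)^2 = -40
i=3: S_3 = -10 * (-2)^3 = 80
i=4: S_4 = -10 * (-2)^4 = -160
i=5: S_5 = -10 * (-2)^5 = 320
The first 6 terms are: [-10, 20, -40, 80, -160, 320]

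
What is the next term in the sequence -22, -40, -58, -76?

Differences: -40 - -22 = -18
This is an arithmetic sequence with common difference d = -18.
Next term = -76 + -18 = -94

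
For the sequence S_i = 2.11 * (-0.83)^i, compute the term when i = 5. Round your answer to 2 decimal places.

S_5 = 2.11 * (-0.83)^5 ≈ 2.11 * -0.3939 ≈ -0.83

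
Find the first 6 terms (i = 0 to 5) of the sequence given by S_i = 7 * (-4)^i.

This is a geometric sequence.
i=0: S_0 = 7 * (-4)^0 = 7
i=1: S_1 = 7 * (-4)^1 = -28
i=2: S_2 = 7 * (-4)^2 = 112
i=3: S_3 = 7 * (-4)^3 = -448
i=4: S_4 = 7 * (-4)^4 = 1792
i=5: S_5 = 7 * (-4)^5 = -7168
The first 6 terms are: [7, -28, 112, -448, 1792, -7168]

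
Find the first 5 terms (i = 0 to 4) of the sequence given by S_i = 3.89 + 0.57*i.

This is an arithmetic sequence.
i=0: S_0 = 3.89 + 0.57*0 = 3.89
i=1: S_1 = 3.89 + 0.57*1 = 4.46
i=2: S_2 = 3.89 + 0.57*2 = 5.03
i=3: S_3 = 3.89 + 0.57*3 = 5.6
i=4: S_4 = 3.89 + 0.57*4 = 6.17
The first 5 terms are: [3.89, 4.46, 5.03, 5.6, 6.17]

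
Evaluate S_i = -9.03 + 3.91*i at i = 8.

S_8 = -9.03 + 3.91*8 = -9.03 + 31.28 = 22.25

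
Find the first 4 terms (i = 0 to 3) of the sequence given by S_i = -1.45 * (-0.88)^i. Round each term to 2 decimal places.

This is a geometric sequence.
i=0: S_0 = -1.45 * (-0.88)^0 = -1.45
i=1: S_1 = -1.45 * (-0.88)^1 ≈ 1.28
i=2: S_2 = -1.45 * (-0.88)^2 ≈ -1.12
i=3: S_3 = -1.45 * (-0.88)^3 ≈ 0.99
The first 4 terms are: [-1.45, 1.28, -1.12, 0.99]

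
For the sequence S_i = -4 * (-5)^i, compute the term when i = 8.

S_8 = -4 * (-5)^8 = -4 * 390625 = -1562500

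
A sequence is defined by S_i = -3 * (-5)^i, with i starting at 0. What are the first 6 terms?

This is a geometric sequence.
i=0: S_0 = -3 * (-5)^0 = -3
i=1: S_1 = -3 * (-5)^1 = 15
i=2: S_2 = -3 * (-5)^2 = -75
i=3: S_3 = -3 * (-5)^3 = 375
i=4: S_4 = -3 * (-5)^4 = -1875
i=5: S_5 = -3 * (-5)^5 = 9375
The first 6 terms are: [-3, 15, -75, 375, -1875, 9375]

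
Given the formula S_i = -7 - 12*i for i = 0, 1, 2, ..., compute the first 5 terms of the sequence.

This is an arithmetic sequence.
i=0: S_0 = -7 + -12*0 = -7
i=1: S_1 = -7 + -12*1 = -19
i=2: S_2 = -7 + -12*2 = -31
i=3: S_3 = -7 + -12*3 = -43
i=4: S_4 = -7 + -12*4 = -55
The first 5 terms are: [-7, -19, -31, -43, -55]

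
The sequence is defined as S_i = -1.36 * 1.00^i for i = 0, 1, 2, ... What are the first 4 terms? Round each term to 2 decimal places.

This is a geometric sequence.
i=0: S_0 = -1.36 * 1.0^0 = -1.36
i=1: S_1 = -1.36 * 1.0^1 = -1.36
i=2: S_2 = -1.36 * 1.0^2 = -1.36
i=3: S_3 = -1.36 * 1.0^3 = -1.36
The first 4 terms are: [-1.36, -1.36, -1.36, -1.36]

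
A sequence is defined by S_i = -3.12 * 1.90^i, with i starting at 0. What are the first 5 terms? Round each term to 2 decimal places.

This is a geometric sequence.
i=0: S_0 = -3.12 * 1.9^0 = -3.12
i=1: S_1 = -3.12 * 1.9^1 ≈ -5.93
i=2: S_2 = -3.12 * 1.9^2 ≈ -11.26
i=3: S_3 = -3.12 * 1.9^3 ≈ -21.4
i=4: S_4 = -3.12 * 1.9^4 ≈ -40.66
The first 5 terms are: [-3.12, -5.93, -11.26, -21.4, -40.66]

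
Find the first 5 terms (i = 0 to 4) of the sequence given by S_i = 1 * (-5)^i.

This is a geometric sequence.
i=0: S_0 = 1 * (-5)^0 = 1
i=1: S_1 = 1 * (-5)^1 = -5
i=2: S_2 = 1 * (-5)^2 = 25
i=3: S_3 = 1 * (-5)^3 = -125
i=4: S_4 = 1 * (-5)^4 = 625
The first 5 terms are: [1, -5, 25, -125, 625]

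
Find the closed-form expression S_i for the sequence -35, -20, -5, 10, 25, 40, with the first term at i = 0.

Check differences: -20 - -35 = 15
-5 - -20 = 15
Common difference d = 15.
First term a = -35.
Formula: S_i = -35 + 15*i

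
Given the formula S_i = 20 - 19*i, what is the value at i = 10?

S_10 = 20 + -19*10 = 20 + -190 = -170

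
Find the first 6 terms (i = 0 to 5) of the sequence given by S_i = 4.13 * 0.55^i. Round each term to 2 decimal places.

This is a geometric sequence.
i=0: S_0 = 4.13 * 0.55^0 = 4.13
i=1: S_1 = 4.13 * 0.55^1 ≈ 2.27
i=2: S_2 = 4.13 * 0.55^2 ≈ 1.25
i=3: S_3 = 4.13 * 0.55^3 ≈ 0.69
i=4: S_4 = 4.13 * 0.55^4 ≈ 0.38
i=5: S_5 = 4.13 * 0.55^5 ≈ 0.21
The first 6 terms are: [4.13, 2.27, 1.25, 0.69, 0.38, 0.21]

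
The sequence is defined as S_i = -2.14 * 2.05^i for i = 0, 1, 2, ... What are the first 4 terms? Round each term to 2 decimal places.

This is a geometric sequence.
i=0: S_0 = -2.14 * 2.05^0 = -2.14
i=1: S_1 = -2.14 * 2.05^1 ≈ -4.39
i=2: S_2 = -2.14 * 2.05^2 ≈ -8.99
i=3: S_3 = -2.14 * 2.05^3 ≈ -18.44
The first 4 terms are: [-2.14, -4.39, -8.99, -18.44]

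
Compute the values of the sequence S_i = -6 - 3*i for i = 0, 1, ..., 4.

This is an arithmetic sequence.
i=0: S_0 = -6 + -3*0 = -6
i=1: S_1 = -6 + -3*1 = -9
i=2: S_2 = -6 + -3*2 = -12
i=3: S_3 = -6 + -3*3 = -15
i=4: S_4 = -6 + -3*4 = -18
The first 5 terms are: [-6, -9, -12, -15, -18]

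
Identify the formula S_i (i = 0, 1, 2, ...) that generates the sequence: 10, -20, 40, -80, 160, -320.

Check ratios: -20 / 10 = -2.0
Common ratio r = -2.
First term a = 10.
Formula: S_i = 10 * (-2)^i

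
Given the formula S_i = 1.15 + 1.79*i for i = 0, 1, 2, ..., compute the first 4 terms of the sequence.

This is an arithmetic sequence.
i=0: S_0 = 1.15 + 1.79*0 = 1.15
i=1: S_1 = 1.15 + 1.79*1 = 2.94
i=2: S_2 = 1.15 + 1.79*2 = 4.73
i=3: S_3 = 1.15 + 1.79*3 = 6.52
The first 4 terms are: [1.15, 2.94, 4.73, 6.52]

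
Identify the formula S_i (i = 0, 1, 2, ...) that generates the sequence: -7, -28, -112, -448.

Check ratios: -28 / -7 = 4.0
Common ratio r = 4.
First term a = -7.
Formula: S_i = -7 * 4^i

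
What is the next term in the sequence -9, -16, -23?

Differences: -16 - -9 = -7
This is an arithmetic sequence with common difference d = -7.
Next term = -23 + -7 = -30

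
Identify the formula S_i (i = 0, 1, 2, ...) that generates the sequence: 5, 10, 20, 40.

Check ratios: 10 / 5 = 2.0
Common ratio r = 2.
First term a = 5.
Formula: S_i = 5 * 2^i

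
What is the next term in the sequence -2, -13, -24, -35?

Differences: -13 - -2 = -11
This is an arithmetic sequence with common difference d = -11.
Next term = -35 + -11 = -46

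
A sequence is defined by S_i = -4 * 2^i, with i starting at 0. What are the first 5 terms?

This is a geometric sequence.
i=0: S_0 = -4 * 2^0 = -4
i=1: S_1 = -4 * 2^1 = -8
i=2: S_2 = -4 * 2^2 = -16
i=3: S_3 = -4 * 2^3 = -32
i=4: S_4 = -4 * 2^4 = -64
The first 5 terms are: [-4, -8, -16, -32, -64]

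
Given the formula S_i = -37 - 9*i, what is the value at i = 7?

S_7 = -37 + -9*7 = -37 + -63 = -100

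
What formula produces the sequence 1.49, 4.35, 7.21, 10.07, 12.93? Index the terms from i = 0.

Check differences: 4.35 - 1.49 = 2.86
7.21 - 4.35 = 2.86
Common difference d = 2.86.
First term a = 1.49.
Formula: S_i = 1.49 + 2.86*i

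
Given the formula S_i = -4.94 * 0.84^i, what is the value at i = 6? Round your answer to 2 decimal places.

S_6 = -4.94 * 0.84^6 ≈ -4.94 * 0.3513 ≈ -1.74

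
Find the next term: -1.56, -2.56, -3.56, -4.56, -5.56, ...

Differences: -2.56 - -1.56 = -1.0
This is an arithmetic sequence with common difference d = -1.0.
Next term = -5.56 + -1.0 = -6.56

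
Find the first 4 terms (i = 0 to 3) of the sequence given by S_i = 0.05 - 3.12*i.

This is an arithmetic sequence.
i=0: S_0 = 0.05 + -3.12*0 = 0.05
i=1: S_1 = 0.05 + -3.12*1 = -3.07
i=2: S_2 = 0.05 + -3.12*2 = -6.19
i=3: S_3 = 0.05 + -3.12*3 = -9.31
The first 4 terms are: [0.05, -3.07, -6.19, -9.31]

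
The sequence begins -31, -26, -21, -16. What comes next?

Differences: -26 - -31 = 5
This is an arithmetic sequence with common difference d = 5.
Next term = -16 + 5 = -11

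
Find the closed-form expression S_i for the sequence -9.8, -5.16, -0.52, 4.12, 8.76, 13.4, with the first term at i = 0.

Check differences: -5.16 - -9.8 = 4.64
-0.52 - -5.16 = 4.64
Common difference d = 4.64.
First term a = -9.8.
Formula: S_i = -9.80 + 4.64*i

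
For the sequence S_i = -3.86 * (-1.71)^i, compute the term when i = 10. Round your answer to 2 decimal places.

S_10 = -3.86 * (-1.71)^10 ≈ -3.86 * 213.7771 ≈ -825.18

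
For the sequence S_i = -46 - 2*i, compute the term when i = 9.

S_9 = -46 + -2*9 = -46 + -18 = -64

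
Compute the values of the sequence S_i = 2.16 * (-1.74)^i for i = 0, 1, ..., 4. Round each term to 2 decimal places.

This is a geometric sequence.
i=0: S_0 = 2.16 * (-1.74)^0 = 2.16
i=1: S_1 = 2.16 * (-1.74)^1 ≈ -3.76
i=2: S_2 = 2.16 * (-1.74)^2 ≈ 6.54
i=3: S_3 = 2.16 * (-1.74)^3 ≈ -11.38
i=4: S_4 = 2.16 * (-1.74)^4 ≈ 19.8
The first 5 terms are: [2.16, -3.76, 6.54, -11.38, 19.8]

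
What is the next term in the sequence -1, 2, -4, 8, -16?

Ratios: 2 / -1 = -2.0
This is a geometric sequence with common ratio r = -2.
Next term = -16 * -2 = 32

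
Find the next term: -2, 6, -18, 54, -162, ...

Ratios: 6 / -2 = -3.0
This is a geometric sequence with common ratio r = -3.
Next term = -162 * -3 = 486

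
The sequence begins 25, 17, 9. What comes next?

Differences: 17 - 25 = -8
This is an arithmetic sequence with common difference d = -8.
Next term = 9 + -8 = 1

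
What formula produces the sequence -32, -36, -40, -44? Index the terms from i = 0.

Check differences: -36 - -32 = -4
-40 - -36 = -4
Common difference d = -4.
First term a = -32.
Formula: S_i = -32 - 4*i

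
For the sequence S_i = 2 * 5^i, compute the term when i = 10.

S_10 = 2 * 5^10 = 2 * 9765625 = 19531250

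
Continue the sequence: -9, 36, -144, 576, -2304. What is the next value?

Ratios: 36 / -9 = -4.0
This is a geometric sequence with common ratio r = -4.
Next term = -2304 * -4 = 9216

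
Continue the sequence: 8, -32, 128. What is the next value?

Ratios: -32 / 8 = -4.0
This is a geometric sequence with common ratio r = -4.
Next term = 128 * -4 = -512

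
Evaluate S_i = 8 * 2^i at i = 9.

S_9 = 8 * 2^9 = 8 * 512 = 4096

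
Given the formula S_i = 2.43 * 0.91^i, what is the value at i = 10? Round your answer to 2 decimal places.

S_10 = 2.43 * 0.91^10 ≈ 2.43 * 0.3894 ≈ 0.95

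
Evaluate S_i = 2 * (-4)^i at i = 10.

S_10 = 2 * (-4)^10 = 2 * 1048576 = 2097152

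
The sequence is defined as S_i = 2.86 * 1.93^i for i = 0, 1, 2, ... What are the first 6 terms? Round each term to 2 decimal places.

This is a geometric sequence.
i=0: S_0 = 2.86 * 1.93^0 = 2.86
i=1: S_1 = 2.86 * 1.93^1 ≈ 5.52
i=2: S_2 = 2.86 * 1.93^2 ≈ 10.65
i=3: S_3 = 2.86 * 1.93^3 ≈ 20.56
i=4: S_4 = 2.86 * 1.93^4 ≈ 39.68
i=5: S_5 = 2.86 * 1.93^5 ≈ 76.59
The first 6 terms are: [2.86, 5.52, 10.65, 20.56, 39.68, 76.59]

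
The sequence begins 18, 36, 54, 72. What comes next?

Differences: 36 - 18 = 18
This is an arithmetic sequence with common difference d = 18.
Next term = 72 + 18 = 90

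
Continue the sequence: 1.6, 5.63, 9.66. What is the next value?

Differences: 5.63 - 1.6 = 4.03
This is an arithmetic sequence with common difference d = 4.03.
Next term = 9.66 + 4.03 = 13.69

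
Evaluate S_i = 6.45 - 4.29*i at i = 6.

S_6 = 6.45 + -4.29*6 = 6.45 + -25.74 = -19.29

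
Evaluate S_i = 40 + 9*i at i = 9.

S_9 = 40 + 9*9 = 40 + 81 = 121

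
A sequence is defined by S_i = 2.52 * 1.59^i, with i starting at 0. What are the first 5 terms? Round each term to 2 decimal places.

This is a geometric sequence.
i=0: S_0 = 2.52 * 1.59^0 = 2.52
i=1: S_1 = 2.52 * 1.59^1 ≈ 4.01
i=2: S_2 = 2.52 * 1.59^2 ≈ 6.37
i=3: S_3 = 2.52 * 1.59^3 ≈ 10.13
i=4: S_4 = 2.52 * 1.59^4 ≈ 16.11
The first 5 terms are: [2.52, 4.01, 6.37, 10.13, 16.11]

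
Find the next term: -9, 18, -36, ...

Ratios: 18 / -9 = -2.0
This is a geometric sequence with common ratio r = -2.
Next term = -36 * -2 = 72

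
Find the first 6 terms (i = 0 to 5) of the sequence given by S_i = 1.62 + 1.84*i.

This is an arithmetic sequence.
i=0: S_0 = 1.62 + 1.84*0 = 1.62
i=1: S_1 = 1.62 + 1.84*1 = 3.46
i=2: S_2 = 1.62 + 1.84*2 = 5.3
i=3: S_3 = 1.62 + 1.84*3 = 7.14
i=4: S_4 = 1.62 + 1.84*4 = 8.98
i=5: S_5 = 1.62 + 1.84*5 = 10.82
The first 6 terms are: [1.62, 3.46, 5.3, 7.14, 8.98, 10.82]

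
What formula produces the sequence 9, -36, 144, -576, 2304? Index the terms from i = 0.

Check ratios: -36 / 9 = -4.0
Common ratio r = -4.
First term a = 9.
Formula: S_i = 9 * (-4)^i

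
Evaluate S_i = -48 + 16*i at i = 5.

S_5 = -48 + 16*5 = -48 + 80 = 32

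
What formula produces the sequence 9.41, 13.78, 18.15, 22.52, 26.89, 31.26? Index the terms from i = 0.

Check differences: 13.78 - 9.41 = 4.37
18.15 - 13.78 = 4.37
Common difference d = 4.37.
First term a = 9.41.
Formula: S_i = 9.41 + 4.37*i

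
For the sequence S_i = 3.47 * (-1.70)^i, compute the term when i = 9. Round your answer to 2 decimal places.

S_9 = 3.47 * (-1.7)^9 ≈ 3.47 * -118.5879 ≈ -411.5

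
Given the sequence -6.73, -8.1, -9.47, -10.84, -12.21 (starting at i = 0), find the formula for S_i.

Check differences: -8.1 - -6.73 = -1.37
-9.47 - -8.1 = -1.37
Common difference d = -1.37.
First term a = -6.73.
Formula: S_i = -6.73 - 1.37*i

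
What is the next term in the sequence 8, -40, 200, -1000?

Ratios: -40 / 8 = -5.0
This is a geometric sequence with common ratio r = -5.
Next term = -1000 * -5 = 5000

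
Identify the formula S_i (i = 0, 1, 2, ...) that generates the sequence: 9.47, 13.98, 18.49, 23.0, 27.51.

Check differences: 13.98 - 9.47 = 4.51
18.49 - 13.98 = 4.51
Common difference d = 4.51.
First term a = 9.47.
Formula: S_i = 9.47 + 4.51*i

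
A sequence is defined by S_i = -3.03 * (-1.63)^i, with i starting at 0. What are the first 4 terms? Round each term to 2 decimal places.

This is a geometric sequence.
i=0: S_0 = -3.03 * (-1.63)^0 = -3.03
i=1: S_1 = -3.03 * (-1.63)^1 ≈ 4.94
i=2: S_2 = -3.03 * (-1.63)^2 ≈ -8.05
i=3: S_3 = -3.03 * (-1.63)^3 ≈ 13.12
The first 4 terms are: [-3.03, 4.94, -8.05, 13.12]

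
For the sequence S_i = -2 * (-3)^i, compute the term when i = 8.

S_8 = -2 * (-3)^8 = -2 * 6561 = -13122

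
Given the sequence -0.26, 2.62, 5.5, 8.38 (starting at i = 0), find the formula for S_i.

Check differences: 2.62 - -0.26 = 2.88
5.5 - 2.62 = 2.88
Common difference d = 2.88.
First term a = -0.26.
Formula: S_i = -0.26 + 2.88*i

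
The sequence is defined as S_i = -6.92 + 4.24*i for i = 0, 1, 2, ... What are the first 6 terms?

This is an arithmetic sequence.
i=0: S_0 = -6.92 + 4.24*0 = -6.92
i=1: S_1 = -6.92 + 4.24*1 = -2.68
i=2: S_2 = -6.92 + 4.24*2 = 1.56
i=3: S_3 = -6.92 + 4.24*3 = 5.8
i=4: S_4 = -6.92 + 4.24*4 = 10.04
i=5: S_5 = -6.92 + 4.24*5 = 14.28
The first 6 terms are: [-6.92, -2.68, 1.56, 5.8, 10.04, 14.28]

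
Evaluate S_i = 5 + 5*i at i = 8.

S_8 = 5 + 5*8 = 5 + 40 = 45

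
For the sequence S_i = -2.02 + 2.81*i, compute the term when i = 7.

S_7 = -2.02 + 2.81*7 = -2.02 + 19.67 = 17.65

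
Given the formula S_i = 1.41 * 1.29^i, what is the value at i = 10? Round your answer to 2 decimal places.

S_10 = 1.41 * 1.29^10 ≈ 1.41 * 12.7614 ≈ 17.99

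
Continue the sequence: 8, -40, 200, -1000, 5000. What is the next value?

Ratios: -40 / 8 = -5.0
This is a geometric sequence with common ratio r = -5.
Next term = 5000 * -5 = -25000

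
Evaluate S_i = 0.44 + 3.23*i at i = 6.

S_6 = 0.44 + 3.23*6 = 0.44 + 19.38 = 19.82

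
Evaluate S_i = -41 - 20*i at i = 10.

S_10 = -41 + -20*10 = -41 + -200 = -241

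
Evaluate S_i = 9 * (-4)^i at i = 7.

S_7 = 9 * (-4)^7 = 9 * -16384 = -147456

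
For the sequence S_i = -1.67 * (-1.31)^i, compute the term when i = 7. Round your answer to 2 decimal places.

S_7 = -1.67 * (-1.31)^7 ≈ -1.67 * -6.6206 ≈ 11.06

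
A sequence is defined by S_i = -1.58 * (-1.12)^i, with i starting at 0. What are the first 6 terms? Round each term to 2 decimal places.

This is a geometric sequence.
i=0: S_0 = -1.58 * (-1.12)^0 = -1.58
i=1: S_1 = -1.58 * (-1.12)^1 ≈ 1.77
i=2: S_2 = -1.58 * (-1.12)^2 ≈ -1.98
i=3: S_3 = -1.58 * (-1.12)^3 ≈ 2.22
i=4: S_4 = -1.58 * (-1.12)^4 ≈ -2.49
i=5: S_5 = -1.58 * (-1.12)^5 ≈ 2.78
The first 6 terms are: [-1.58, 1.77, -1.98, 2.22, -2.49, 2.78]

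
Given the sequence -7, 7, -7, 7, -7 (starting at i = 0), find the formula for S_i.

Check ratios: 7 / -7 = -1.0
Common ratio r = -1.
First term a = -7.
Formula: S_i = -7 * (-1)^i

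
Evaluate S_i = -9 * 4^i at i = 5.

S_5 = -9 * 4^5 = -9 * 1024 = -9216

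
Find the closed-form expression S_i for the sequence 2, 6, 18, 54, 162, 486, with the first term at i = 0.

Check ratios: 6 / 2 = 3.0
Common ratio r = 3.
First term a = 2.
Formula: S_i = 2 * 3^i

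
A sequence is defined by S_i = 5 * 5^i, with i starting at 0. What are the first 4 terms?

This is a geometric sequence.
i=0: S_0 = 5 * 5^0 = 5
i=1: S_1 = 5 * 5^1 = 25
i=2: S_2 = 5 * 5^2 = 125
i=3: S_3 = 5 * 5^3 = 625
The first 4 terms are: [5, 25, 125, 625]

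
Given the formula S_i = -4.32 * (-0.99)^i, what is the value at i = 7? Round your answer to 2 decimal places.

S_7 = -4.32 * (-0.99)^7 ≈ -4.32 * -0.9321 ≈ 4.03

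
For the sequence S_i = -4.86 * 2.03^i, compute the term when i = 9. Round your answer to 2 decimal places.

S_9 = -4.86 * 2.03^9 ≈ -4.86 * 585.4157 ≈ -2845.12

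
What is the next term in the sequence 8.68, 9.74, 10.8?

Differences: 9.74 - 8.68 = 1.06
This is an arithmetic sequence with common difference d = 1.06.
Next term = 10.8 + 1.06 = 11.86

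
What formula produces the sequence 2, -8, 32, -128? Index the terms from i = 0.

Check ratios: -8 / 2 = -4.0
Common ratio r = -4.
First term a = 2.
Formula: S_i = 2 * (-4)^i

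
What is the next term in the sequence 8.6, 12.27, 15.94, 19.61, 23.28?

Differences: 12.27 - 8.6 = 3.67
This is an arithmetic sequence with common difference d = 3.67.
Next term = 23.28 + 3.67 = 26.95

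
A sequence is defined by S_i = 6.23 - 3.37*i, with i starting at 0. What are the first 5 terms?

This is an arithmetic sequence.
i=0: S_0 = 6.23 + -3.37*0 = 6.23
i=1: S_1 = 6.23 + -3.37*1 = 2.86
i=2: S_2 = 6.23 + -3.37*2 = -0.51
i=3: S_3 = 6.23 + -3.37*3 = -3.88
i=4: S_4 = 6.23 + -3.37*4 = -7.25
The first 5 terms are: [6.23, 2.86, -0.51, -3.88, -7.25]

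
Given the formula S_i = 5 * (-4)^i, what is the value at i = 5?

S_5 = 5 * (-4)^5 = 5 * -1024 = -5120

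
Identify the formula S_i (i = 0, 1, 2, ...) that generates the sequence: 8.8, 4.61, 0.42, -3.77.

Check differences: 4.61 - 8.8 = -4.19
0.42 - 4.61 = -4.19
Common difference d = -4.19.
First term a = 8.8.
Formula: S_i = 8.80 - 4.19*i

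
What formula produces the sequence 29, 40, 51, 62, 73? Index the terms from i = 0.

Check differences: 40 - 29 = 11
51 - 40 = 11
Common difference d = 11.
First term a = 29.
Formula: S_i = 29 + 11*i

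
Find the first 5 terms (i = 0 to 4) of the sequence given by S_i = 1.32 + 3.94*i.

This is an arithmetic sequence.
i=0: S_0 = 1.32 + 3.94*0 = 1.32
i=1: S_1 = 1.32 + 3.94*1 = 5.26
i=2: S_2 = 1.32 + 3.94*2 = 9.2
i=3: S_3 = 1.32 + 3.94*3 = 13.14
i=4: S_4 = 1.32 + 3.94*4 = 17.08
The first 5 terms are: [1.32, 5.26, 9.2, 13.14, 17.08]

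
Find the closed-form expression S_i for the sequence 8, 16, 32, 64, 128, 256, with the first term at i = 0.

Check ratios: 16 / 8 = 2.0
Common ratio r = 2.
First term a = 8.
Formula: S_i = 8 * 2^i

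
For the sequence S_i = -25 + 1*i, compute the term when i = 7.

S_7 = -25 + 1*7 = -25 + 7 = -18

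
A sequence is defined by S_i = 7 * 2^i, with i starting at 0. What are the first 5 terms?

This is a geometric sequence.
i=0: S_0 = 7 * 2^0 = 7
i=1: S_1 = 7 * 2^1 = 14
i=2: S_2 = 7 * 2^2 = 28
i=3: S_3 = 7 * 2^3 = 56
i=4: S_4 = 7 * 2^4 = 112
The first 5 terms are: [7, 14, 28, 56, 112]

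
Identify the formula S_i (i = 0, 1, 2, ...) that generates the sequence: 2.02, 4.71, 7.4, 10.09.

Check differences: 4.71 - 2.02 = 2.69
7.4 - 4.71 = 2.69
Common difference d = 2.69.
First term a = 2.02.
Formula: S_i = 2.02 + 2.69*i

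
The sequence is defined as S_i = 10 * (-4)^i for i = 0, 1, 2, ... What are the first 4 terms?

This is a geometric sequence.
i=0: S_0 = 10 * (-4)^0 = 10
i=1: S_1 = 10 * (-4)^1 = -40
i=2: S_2 = 10 * (-4)^2 = 160
i=3: S_3 = 10 * (-4)^3 = -640
The first 4 terms are: [10, -40, 160, -640]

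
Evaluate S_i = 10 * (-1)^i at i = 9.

S_9 = 10 * (-1)^9 = 10 * -1 = -10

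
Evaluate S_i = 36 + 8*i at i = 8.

S_8 = 36 + 8*8 = 36 + 64 = 100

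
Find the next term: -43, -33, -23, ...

Differences: -33 - -43 = 10
This is an arithmetic sequence with common difference d = 10.
Next term = -23 + 10 = -13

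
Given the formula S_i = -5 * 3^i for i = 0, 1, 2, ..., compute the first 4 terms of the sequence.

This is a geometric sequence.
i=0: S_0 = -5 * 3^0 = -5
i=1: S_1 = -5 * 3^1 = -15
i=2: S_2 = -5 * 3^2 = -45
i=3: S_3 = -5 * 3^3 = -135
The first 4 terms are: [-5, -15, -45, -135]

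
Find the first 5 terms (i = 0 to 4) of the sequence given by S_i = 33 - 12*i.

This is an arithmetic sequence.
i=0: S_0 = 33 + -12*0 = 33
i=1: S_1 = 33 + -12*1 = 21
i=2: S_2 = 33 + -12*2 = 9
i=3: S_3 = 33 + -12*3 = -3
i=4: S_4 = 33 + -12*4 = -15
The first 5 terms are: [33, 21, 9, -3, -15]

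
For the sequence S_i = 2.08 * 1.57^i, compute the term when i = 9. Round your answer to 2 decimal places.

S_9 = 2.08 * 1.57^9 ≈ 2.08 * 57.9558 ≈ 120.55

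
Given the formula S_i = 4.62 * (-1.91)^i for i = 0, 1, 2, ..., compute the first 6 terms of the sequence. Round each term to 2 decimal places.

This is a geometric sequence.
i=0: S_0 = 4.62 * (-1.91)^0 = 4.62
i=1: S_1 = 4.62 * (-1.91)^1 ≈ -8.82
i=2: S_2 = 4.62 * (-1.91)^2 ≈ 16.85
i=3: S_3 = 4.62 * (-1.91)^3 ≈ -32.19
i=4: S_4 = 4.62 * (-1.91)^4 ≈ 61.49
i=5: S_5 = 4.62 * (-1.91)^5 ≈ -117.44
The first 6 terms are: [4.62, -8.82, 16.85, -32.19, 61.49, -117.44]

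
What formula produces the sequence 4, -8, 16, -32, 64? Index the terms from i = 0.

Check ratios: -8 / 4 = -2.0
Common ratio r = -2.
First term a = 4.
Formula: S_i = 4 * (-2)^i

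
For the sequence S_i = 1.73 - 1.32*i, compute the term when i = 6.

S_6 = 1.73 + -1.32*6 = 1.73 + -7.92 = -6.19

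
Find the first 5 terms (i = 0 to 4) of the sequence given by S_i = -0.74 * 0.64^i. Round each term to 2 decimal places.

This is a geometric sequence.
i=0: S_0 = -0.74 * 0.64^0 = -0.74
i=1: S_1 = -0.74 * 0.64^1 ≈ -0.47
i=2: S_2 = -0.74 * 0.64^2 ≈ -0.3
i=3: S_3 = -0.74 * 0.64^3 ≈ -0.19
i=4: S_4 = -0.74 * 0.64^4 ≈ -0.12
The first 5 terms are: [-0.74, -0.47, -0.3, -0.19, -0.12]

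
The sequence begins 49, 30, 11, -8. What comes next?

Differences: 30 - 49 = -19
This is an arithmetic sequence with common difference d = -19.
Next term = -8 + -19 = -27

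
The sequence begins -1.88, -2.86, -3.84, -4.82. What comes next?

Differences: -2.86 - -1.88 = -0.98
This is an arithmetic sequence with common difference d = -0.98.
Next term = -4.82 + -0.98 = -5.8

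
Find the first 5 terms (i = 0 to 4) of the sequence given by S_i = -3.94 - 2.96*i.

This is an arithmetic sequence.
i=0: S_0 = -3.94 + -2.96*0 = -3.94
i=1: S_1 = -3.94 + -2.96*1 = -6.9
i=2: S_2 = -3.94 + -2.96*2 = -9.86
i=3: S_3 = -3.94 + -2.96*3 = -12.82
i=4: S_4 = -3.94 + -2.96*4 = -15.78
The first 5 terms are: [-3.94, -6.9, -9.86, -12.82, -15.78]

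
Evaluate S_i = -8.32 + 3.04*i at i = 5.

S_5 = -8.32 + 3.04*5 = -8.32 + 15.2 = 6.88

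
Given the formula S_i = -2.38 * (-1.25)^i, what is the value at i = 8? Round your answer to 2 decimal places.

S_8 = -2.38 * (-1.25)^8 ≈ -2.38 * 5.9605 ≈ -14.19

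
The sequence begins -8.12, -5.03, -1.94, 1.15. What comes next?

Differences: -5.03 - -8.12 = 3.09
This is an arithmetic sequence with common difference d = 3.09.
Next term = 1.15 + 3.09 = 4.24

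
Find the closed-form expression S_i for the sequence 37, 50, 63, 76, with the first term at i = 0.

Check differences: 50 - 37 = 13
63 - 50 = 13
Common difference d = 13.
First term a = 37.
Formula: S_i = 37 + 13*i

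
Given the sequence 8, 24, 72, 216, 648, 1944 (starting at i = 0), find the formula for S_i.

Check ratios: 24 / 8 = 3.0
Common ratio r = 3.
First term a = 8.
Formula: S_i = 8 * 3^i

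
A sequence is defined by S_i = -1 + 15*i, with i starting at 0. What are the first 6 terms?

This is an arithmetic sequence.
i=0: S_0 = -1 + 15*0 = -1
i=1: S_1 = -1 + 15*1 = 14
i=2: S_2 = -1 + 15*2 = 29
i=3: S_3 = -1 + 15*3 = 44
i=4: S_4 = -1 + 15*4 = 59
i=5: S_5 = -1 + 15*5 = 74
The first 6 terms are: [-1, 14, 29, 44, 59, 74]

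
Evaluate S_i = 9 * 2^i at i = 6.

S_6 = 9 * 2^6 = 9 * 64 = 576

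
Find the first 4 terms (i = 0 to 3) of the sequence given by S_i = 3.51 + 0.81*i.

This is an arithmetic sequence.
i=0: S_0 = 3.51 + 0.81*0 = 3.51
i=1: S_1 = 3.51 + 0.81*1 = 4.32
i=2: S_2 = 3.51 + 0.81*2 = 5.13
i=3: S_3 = 3.51 + 0.81*3 = 5.94
The first 4 terms are: [3.51, 4.32, 5.13, 5.94]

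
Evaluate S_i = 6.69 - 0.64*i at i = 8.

S_8 = 6.69 + -0.64*8 = 6.69 + -5.12 = 1.57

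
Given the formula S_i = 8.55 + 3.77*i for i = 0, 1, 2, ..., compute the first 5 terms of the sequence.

This is an arithmetic sequence.
i=0: S_0 = 8.55 + 3.77*0 = 8.55
i=1: S_1 = 8.55 + 3.77*1 = 12.32
i=2: S_2 = 8.55 + 3.77*2 = 16.09
i=3: S_3 = 8.55 + 3.77*3 = 19.86
i=4: S_4 = 8.55 + 3.77*4 = 23.63
The first 5 terms are: [8.55, 12.32, 16.09, 19.86, 23.63]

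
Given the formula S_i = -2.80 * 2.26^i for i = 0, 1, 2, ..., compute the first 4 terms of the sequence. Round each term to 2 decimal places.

This is a geometric sequence.
i=0: S_0 = -2.8 * 2.26^0 = -2.8
i=1: S_1 = -2.8 * 2.26^1 ≈ -6.33
i=2: S_2 = -2.8 * 2.26^2 ≈ -14.3
i=3: S_3 = -2.8 * 2.26^3 ≈ -32.32
The first 4 terms are: [-2.8, -6.33, -14.3, -32.32]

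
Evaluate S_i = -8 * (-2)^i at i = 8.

S_8 = -8 * (-2)^8 = -8 * 256 = -2048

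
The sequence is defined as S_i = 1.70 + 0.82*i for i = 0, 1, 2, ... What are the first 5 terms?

This is an arithmetic sequence.
i=0: S_0 = 1.7 + 0.82*0 = 1.7
i=1: S_1 = 1.7 + 0.82*1 = 2.52
i=2: S_2 = 1.7 + 0.82*2 = 3.34
i=3: S_3 = 1.7 + 0.82*3 = 4.16
i=4: S_4 = 1.7 + 0.82*4 = 4.98
The first 5 terms are: [1.7, 2.52, 3.34, 4.16, 4.98]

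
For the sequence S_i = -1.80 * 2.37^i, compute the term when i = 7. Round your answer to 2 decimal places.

S_7 = -1.8 * 2.37^7 ≈ -1.8 * 419.9895 ≈ -755.98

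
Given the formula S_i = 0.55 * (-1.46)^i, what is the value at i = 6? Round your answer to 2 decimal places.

S_6 = 0.55 * (-1.46)^6 ≈ 0.55 * 9.6854 ≈ 5.33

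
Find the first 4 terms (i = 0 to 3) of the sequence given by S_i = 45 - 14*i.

This is an arithmetic sequence.
i=0: S_0 = 45 + -14*0 = 45
i=1: S_1 = 45 + -14*1 = 31
i=2: S_2 = 45 + -14*2 = 17
i=3: S_3 = 45 + -14*3 = 3
The first 4 terms are: [45, 31, 17, 3]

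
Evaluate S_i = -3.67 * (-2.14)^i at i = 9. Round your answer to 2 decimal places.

S_9 = -3.67 * (-2.14)^9 ≈ -3.67 * -941.2911 ≈ 3454.54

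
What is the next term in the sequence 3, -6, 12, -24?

Ratios: -6 / 3 = -2.0
This is a geometric sequence with common ratio r = -2.
Next term = -24 * -2 = 48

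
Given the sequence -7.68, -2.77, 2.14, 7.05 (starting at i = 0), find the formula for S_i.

Check differences: -2.77 - -7.68 = 4.91
2.14 - -2.77 = 4.91
Common difference d = 4.91.
First term a = -7.68.
Formula: S_i = -7.68 + 4.91*i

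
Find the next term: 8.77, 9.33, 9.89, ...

Differences: 9.33 - 8.77 = 0.56
This is an arithmetic sequence with common difference d = 0.56.
Next term = 9.89 + 0.56 = 10.45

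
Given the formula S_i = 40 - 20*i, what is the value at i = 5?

S_5 = 40 + -20*5 = 40 + -100 = -60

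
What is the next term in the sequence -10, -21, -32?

Differences: -21 - -10 = -11
This is an arithmetic sequence with common difference d = -11.
Next term = -32 + -11 = -43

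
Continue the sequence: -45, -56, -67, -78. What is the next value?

Differences: -56 - -45 = -11
This is an arithmetic sequence with common difference d = -11.
Next term = -78 + -11 = -89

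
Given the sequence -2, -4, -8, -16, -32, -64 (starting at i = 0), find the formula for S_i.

Check ratios: -4 / -2 = 2.0
Common ratio r = 2.
First term a = -2.
Formula: S_i = -2 * 2^i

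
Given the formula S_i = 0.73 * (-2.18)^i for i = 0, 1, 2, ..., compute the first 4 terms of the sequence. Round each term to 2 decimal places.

This is a geometric sequence.
i=0: S_0 = 0.73 * (-2.18)^0 = 0.73
i=1: S_1 = 0.73 * (-2.18)^1 ≈ -1.59
i=2: S_2 = 0.73 * (-2.18)^2 ≈ 3.47
i=3: S_3 = 0.73 * (-2.18)^3 ≈ -7.56
The first 4 terms are: [0.73, -1.59, 3.47, -7.56]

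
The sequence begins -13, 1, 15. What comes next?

Differences: 1 - -13 = 14
This is an arithmetic sequence with common difference d = 14.
Next term = 15 + 14 = 29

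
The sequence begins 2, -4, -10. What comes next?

Differences: -4 - 2 = -6
This is an arithmetic sequence with common difference d = -6.
Next term = -10 + -6 = -16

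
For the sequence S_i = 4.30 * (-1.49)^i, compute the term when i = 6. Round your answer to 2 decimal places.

S_6 = 4.3 * (-1.49)^6 ≈ 4.3 * 10.9425 ≈ 47.05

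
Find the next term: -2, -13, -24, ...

Differences: -13 - -2 = -11
This is an arithmetic sequence with common difference d = -11.
Next term = -24 + -11 = -35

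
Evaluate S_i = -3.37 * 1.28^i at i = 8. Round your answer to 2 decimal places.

S_8 = -3.37 * 1.28^8 ≈ -3.37 * 7.2058 ≈ -24.28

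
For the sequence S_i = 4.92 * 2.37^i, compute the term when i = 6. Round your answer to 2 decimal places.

S_6 = 4.92 * 2.37^6 ≈ 4.92 * 177.2108 ≈ 871.88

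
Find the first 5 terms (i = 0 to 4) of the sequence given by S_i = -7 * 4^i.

This is a geometric sequence.
i=0: S_0 = -7 * 4^0 = -7
i=1: S_1 = -7 * 4^1 = -28
i=2: S_2 = -7 * 4^2 = -112
i=3: S_3 = -7 * 4^3 = -448
i=4: S_4 = -7 * 4^4 = -1792
The first 5 terms are: [-7, -28, -112, -448, -1792]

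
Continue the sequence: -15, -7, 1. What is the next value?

Differences: -7 - -15 = 8
This is an arithmetic sequence with common difference d = 8.
Next term = 1 + 8 = 9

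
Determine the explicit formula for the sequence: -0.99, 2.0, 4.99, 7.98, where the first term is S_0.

Check differences: 2.0 - -0.99 = 2.99
4.99 - 2.0 = 2.99
Common difference d = 2.99.
First term a = -0.99.
Formula: S_i = -0.99 + 2.99*i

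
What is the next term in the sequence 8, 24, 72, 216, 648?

Ratios: 24 / 8 = 3.0
This is a geometric sequence with common ratio r = 3.
Next term = 648 * 3 = 1944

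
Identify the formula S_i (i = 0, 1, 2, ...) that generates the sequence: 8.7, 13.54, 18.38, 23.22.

Check differences: 13.54 - 8.7 = 4.84
18.38 - 13.54 = 4.84
Common difference d = 4.84.
First term a = 8.7.
Formula: S_i = 8.70 + 4.84*i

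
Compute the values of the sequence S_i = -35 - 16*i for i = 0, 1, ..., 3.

This is an arithmetic sequence.
i=0: S_0 = -35 + -16*0 = -35
i=1: S_1 = -35 + -16*1 = -51
i=2: S_2 = -35 + -16*2 = -67
i=3: S_3 = -35 + -16*3 = -83
The first 4 terms are: [-35, -51, -67, -83]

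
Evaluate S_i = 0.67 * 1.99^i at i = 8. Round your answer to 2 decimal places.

S_8 = 0.67 * 1.99^8 ≈ 0.67 * 245.9374 ≈ 164.78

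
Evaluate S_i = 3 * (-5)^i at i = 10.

S_10 = 3 * (-5)^10 = 3 * 9765625 = 29296875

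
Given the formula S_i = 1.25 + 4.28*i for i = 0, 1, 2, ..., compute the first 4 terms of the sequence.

This is an arithmetic sequence.
i=0: S_0 = 1.25 + 4.28*0 = 1.25
i=1: S_1 = 1.25 + 4.28*1 = 5.53
i=2: S_2 = 1.25 + 4.28*2 = 9.81
i=3: S_3 = 1.25 + 4.28*3 = 14.09
The first 4 terms are: [1.25, 5.53, 9.81, 14.09]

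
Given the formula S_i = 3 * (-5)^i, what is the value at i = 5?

S_5 = 3 * (-5)^5 = 3 * -3125 = -9375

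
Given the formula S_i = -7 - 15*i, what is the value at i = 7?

S_7 = -7 + -15*7 = -7 + -105 = -112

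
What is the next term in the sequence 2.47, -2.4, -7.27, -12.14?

Differences: -2.4 - 2.47 = -4.87
This is an arithmetic sequence with common difference d = -4.87.
Next term = -12.14 + -4.87 = -17.01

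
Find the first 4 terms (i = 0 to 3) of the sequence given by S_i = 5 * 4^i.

This is a geometric sequence.
i=0: S_0 = 5 * 4^0 = 5
i=1: S_1 = 5 * 4^1 = 20
i=2: S_2 = 5 * 4^2 = 80
i=3: S_3 = 5 * 4^3 = 320
The first 4 terms are: [5, 20, 80, 320]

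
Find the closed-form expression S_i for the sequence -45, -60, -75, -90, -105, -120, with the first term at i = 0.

Check differences: -60 - -45 = -15
-75 - -60 = -15
Common difference d = -15.
First term a = -45.
Formula: S_i = -45 - 15*i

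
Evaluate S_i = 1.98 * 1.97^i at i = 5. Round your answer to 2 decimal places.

S_5 = 1.98 * 1.97^5 ≈ 1.98 * 29.6709 ≈ 58.75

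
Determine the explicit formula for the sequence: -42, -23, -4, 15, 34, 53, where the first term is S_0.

Check differences: -23 - -42 = 19
-4 - -23 = 19
Common difference d = 19.
First term a = -42.
Formula: S_i = -42 + 19*i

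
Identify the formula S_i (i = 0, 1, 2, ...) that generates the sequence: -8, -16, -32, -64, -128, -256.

Check ratios: -16 / -8 = 2.0
Common ratio r = 2.
First term a = -8.
Formula: S_i = -8 * 2^i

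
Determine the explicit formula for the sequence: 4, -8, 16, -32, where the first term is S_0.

Check ratios: -8 / 4 = -2.0
Common ratio r = -2.
First term a = 4.
Formula: S_i = 4 * (-2)^i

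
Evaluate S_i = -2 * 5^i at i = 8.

S_8 = -2 * 5^8 = -2 * 390625 = -781250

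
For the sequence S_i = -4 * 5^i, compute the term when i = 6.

S_6 = -4 * 5^6 = -4 * 15625 = -62500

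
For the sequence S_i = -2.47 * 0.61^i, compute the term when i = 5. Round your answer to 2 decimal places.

S_5 = -2.47 * 0.61^5 ≈ -2.47 * 0.0845 ≈ -0.21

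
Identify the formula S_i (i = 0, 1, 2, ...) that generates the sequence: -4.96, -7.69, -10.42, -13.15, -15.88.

Check differences: -7.69 - -4.96 = -2.73
-10.42 - -7.69 = -2.73
Common difference d = -2.73.
First term a = -4.96.
Formula: S_i = -4.96 - 2.73*i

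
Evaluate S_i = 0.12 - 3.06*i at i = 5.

S_5 = 0.12 + -3.06*5 = 0.12 + -15.3 = -15.18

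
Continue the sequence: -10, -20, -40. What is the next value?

Ratios: -20 / -10 = 2.0
This is a geometric sequence with common ratio r = 2.
Next term = -40 * 2 = -80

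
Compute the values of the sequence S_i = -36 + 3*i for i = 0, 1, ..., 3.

This is an arithmetic sequence.
i=0: S_0 = -36 + 3*0 = -36
i=1: S_1 = -36 + 3*1 = -33
i=2: S_2 = -36 + 3*2 = -30
i=3: S_3 = -36 + 3*3 = -27
The first 4 terms are: [-36, -33, -30, -27]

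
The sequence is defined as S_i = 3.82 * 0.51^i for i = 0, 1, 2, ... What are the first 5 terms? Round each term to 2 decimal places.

This is a geometric sequence.
i=0: S_0 = 3.82 * 0.51^0 = 3.82
i=1: S_1 = 3.82 * 0.51^1 ≈ 1.95
i=2: S_2 = 3.82 * 0.51^2 ≈ 0.99
i=3: S_3 = 3.82 * 0.51^3 ≈ 0.51
i=4: S_4 = 3.82 * 0.51^4 ≈ 0.26
The first 5 terms are: [3.82, 1.95, 0.99, 0.51, 0.26]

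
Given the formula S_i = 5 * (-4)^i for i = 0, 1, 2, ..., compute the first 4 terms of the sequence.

This is a geometric sequence.
i=0: S_0 = 5 * (-4)^0 = 5
i=1: S_1 = 5 * (-4)^1 = -20
i=2: S_2 = 5 * (-4)^2 = 80
i=3: S_3 = 5 * (-4)^3 = -320
The first 4 terms are: [5, -20, 80, -320]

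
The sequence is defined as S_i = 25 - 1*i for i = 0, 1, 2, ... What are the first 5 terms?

This is an arithmetic sequence.
i=0: S_0 = 25 + -1*0 = 25
i=1: S_1 = 25 + -1*1 = 24
i=2: S_2 = 25 + -1*2 = 23
i=3: S_3 = 25 + -1*3 = 22
i=4: S_4 = 25 + -1*4 = 21
The first 5 terms are: [25, 24, 23, 22, 21]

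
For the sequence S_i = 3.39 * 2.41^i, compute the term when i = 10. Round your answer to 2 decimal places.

S_10 = 3.39 * 2.41^10 ≈ 3.39 * 6609.5277 ≈ 22406.3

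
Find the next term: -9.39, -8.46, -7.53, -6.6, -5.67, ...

Differences: -8.46 - -9.39 = 0.93
This is an arithmetic sequence with common difference d = 0.93.
Next term = -5.67 + 0.93 = -4.74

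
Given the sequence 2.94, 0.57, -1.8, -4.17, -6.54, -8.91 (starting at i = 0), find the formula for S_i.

Check differences: 0.57 - 2.94 = -2.37
-1.8 - 0.57 = -2.37
Common difference d = -2.37.
First term a = 2.94.
Formula: S_i = 2.94 - 2.37*i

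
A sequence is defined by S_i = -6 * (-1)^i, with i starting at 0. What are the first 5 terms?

This is a geometric sequence.
i=0: S_0 = -6 * (-1)^0 = -6
i=1: S_1 = -6 * (-1)^1 = 6
i=2: S_2 = -6 * (-1)^2 = -6
i=3: S_3 = -6 * (-1)^3 = 6
i=4: S_4 = -6 * (-1)^4 = -6
The first 5 terms are: [-6, 6, -6, 6, -6]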